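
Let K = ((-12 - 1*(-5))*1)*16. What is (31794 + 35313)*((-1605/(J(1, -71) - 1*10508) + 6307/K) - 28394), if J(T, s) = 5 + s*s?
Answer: -83424202270605/43696 ≈ -1.9092e+9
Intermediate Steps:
K = -112 (K = ((-12 + 5)*1)*16 = -7*1*16 = -7*16 = -112)
J(T, s) = 5 + s**2
(31794 + 35313)*((-1605/(J(1, -71) - 1*10508) + 6307/K) - 28394) = (31794 + 35313)*((-1605/((5 + (-71)**2) - 1*10508) + 6307/(-112)) - 28394) = 67107*((-1605/((5 + 5041) - 10508) + 6307*(-1/112)) - 28394) = 67107*((-1605/(5046 - 10508) - 901/16) - 28394) = 67107*((-1605/(-5462) - 901/16) - 28394) = 67107*((-1605*(-1/5462) - 901/16) - 28394) = 67107*((1605/5462 - 901/16) - 28394) = 67107*(-2447791/43696 - 28394) = 67107*(-1243152015/43696) = -83424202270605/43696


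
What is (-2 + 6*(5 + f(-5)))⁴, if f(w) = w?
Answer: 16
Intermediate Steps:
(-2 + 6*(5 + f(-5)))⁴ = (-2 + 6*(5 - 5))⁴ = (-2 + 6*0)⁴ = (-2 + 0)⁴ = (-2)⁴ = 16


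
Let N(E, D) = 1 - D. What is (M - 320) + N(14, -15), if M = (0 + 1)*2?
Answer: -302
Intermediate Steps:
M = 2 (M = 1*2 = 2)
(M - 320) + N(14, -15) = (2 - 320) + (1 - 1*(-15)) = -318 + (1 + 15) = -318 + 16 = -302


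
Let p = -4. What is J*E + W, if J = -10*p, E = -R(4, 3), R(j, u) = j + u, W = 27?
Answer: -253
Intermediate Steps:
E = -7 (E = -(4 + 3) = -1*7 = -7)
J = 40 (J = -10*(-4) = 40)
J*E + W = 40*(-7) + 27 = -280 + 27 = -253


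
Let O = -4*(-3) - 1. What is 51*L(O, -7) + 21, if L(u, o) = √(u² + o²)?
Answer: 21 + 51*√170 ≈ 685.96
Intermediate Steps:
O = 11 (O = 12 - 1 = 11)
L(u, o) = √(o² + u²)
51*L(O, -7) + 21 = 51*√((-7)² + 11²) + 21 = 51*√(49 + 121) + 21 = 51*√170 + 21 = 21 + 51*√170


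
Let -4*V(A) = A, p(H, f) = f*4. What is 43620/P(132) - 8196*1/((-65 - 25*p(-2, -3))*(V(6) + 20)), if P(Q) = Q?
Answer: 31426013/95645 ≈ 328.57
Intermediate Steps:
p(H, f) = 4*f
V(A) = -A/4
43620/P(132) - 8196*1/((-65 - 25*p(-2, -3))*(V(6) + 20)) = 43620/132 - 8196*1/((-65 - 100*(-3))*(-¼*6 + 20)) = 43620*(1/132) - 8196*1/((-65 - 25*(-12))*(-3/2 + 20)) = 3635/11 - 8196*2/(37*(-65 + 300)) = 3635/11 - 8196/((37/2)*235) = 3635/11 - 8196/8695/2 = 3635/11 - 8196*2/8695 = 3635/11 - 16392/8695 = 31426013/95645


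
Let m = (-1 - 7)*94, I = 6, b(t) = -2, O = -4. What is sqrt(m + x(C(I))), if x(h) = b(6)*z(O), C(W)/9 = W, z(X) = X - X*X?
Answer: 2*I*sqrt(178) ≈ 26.683*I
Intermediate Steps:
z(X) = X - X**2
C(W) = 9*W
x(h) = 40 (x(h) = -(-8)*(1 - 1*(-4)) = -(-8)*(1 + 4) = -(-8)*5 = -2*(-20) = 40)
m = -752 (m = -8*94 = -752)
sqrt(m + x(C(I))) = sqrt(-752 + 40) = sqrt(-712) = 2*I*sqrt(178)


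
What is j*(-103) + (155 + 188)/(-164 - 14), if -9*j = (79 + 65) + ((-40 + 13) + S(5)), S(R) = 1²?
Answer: 2160325/1602 ≈ 1348.5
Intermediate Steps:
S(R) = 1
j = -118/9 (j = -((79 + 65) + ((-40 + 13) + 1))/9 = -(144 + (-27 + 1))/9 = -(144 - 26)/9 = -⅑*118 = -118/9 ≈ -13.111)
j*(-103) + (155 + 188)/(-164 - 14) = -118/9*(-103) + (155 + 188)/(-164 - 14) = 12154/9 + 343/(-178) = 12154/9 + 343*(-1/178) = 12154/9 - 343/178 = 2160325/1602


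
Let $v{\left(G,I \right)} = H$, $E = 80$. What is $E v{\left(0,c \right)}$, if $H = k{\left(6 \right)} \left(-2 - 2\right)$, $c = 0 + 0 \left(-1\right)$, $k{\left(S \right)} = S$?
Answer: $-1920$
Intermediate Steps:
$c = 0$ ($c = 0 + 0 = 0$)
$H = -24$ ($H = 6 \left(-2 - 2\right) = 6 \left(-4\right) = -24$)
$v{\left(G,I \right)} = -24$
$E v{\left(0,c \right)} = 80 \left(-24\right) = -1920$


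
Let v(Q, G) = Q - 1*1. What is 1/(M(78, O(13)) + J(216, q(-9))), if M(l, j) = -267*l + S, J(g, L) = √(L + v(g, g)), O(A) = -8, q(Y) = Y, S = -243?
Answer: -21069/443902555 - √206/443902555 ≈ -4.7495e-5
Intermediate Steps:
v(Q, G) = -1 + Q (v(Q, G) = Q - 1 = -1 + Q)
J(g, L) = √(-1 + L + g) (J(g, L) = √(L + (-1 + g)) = √(-1 + L + g))
M(l, j) = -243 - 267*l (M(l, j) = -267*l - 243 = -243 - 267*l)
1/(M(78, O(13)) + J(216, q(-9))) = 1/((-243 - 267*78) + √(-1 - 9 + 216)) = 1/((-243 - 20826) + √206) = 1/(-21069 + √206)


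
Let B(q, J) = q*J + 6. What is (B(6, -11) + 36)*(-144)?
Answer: 3456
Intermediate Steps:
B(q, J) = 6 + J*q (B(q, J) = J*q + 6 = 6 + J*q)
(B(6, -11) + 36)*(-144) = ((6 - 11*6) + 36)*(-144) = ((6 - 66) + 36)*(-144) = (-60 + 36)*(-144) = -24*(-144) = 3456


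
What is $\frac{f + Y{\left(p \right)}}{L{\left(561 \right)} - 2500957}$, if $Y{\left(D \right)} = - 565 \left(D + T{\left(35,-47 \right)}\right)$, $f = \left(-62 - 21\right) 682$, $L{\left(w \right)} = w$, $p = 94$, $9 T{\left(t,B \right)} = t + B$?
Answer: $\frac{81722}{1875297} \approx 0.043578$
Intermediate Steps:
$T{\left(t,B \right)} = \frac{B}{9} + \frac{t}{9}$ ($T{\left(t,B \right)} = \frac{t + B}{9} = \frac{B + t}{9} = \frac{B}{9} + \frac{t}{9}$)
$f = -56606$ ($f = \left(-83\right) 682 = -56606$)
$Y{\left(D \right)} = \frac{2260}{3} - 565 D$ ($Y{\left(D \right)} = - 565 \left(D + \left(\frac{1}{9} \left(-47\right) + \frac{1}{9} \cdot 35\right)\right) = - 565 \left(D + \left(- \frac{47}{9} + \frac{35}{9}\right)\right) = - 565 \left(D - \frac{4}{3}\right) = - 565 \left(- \frac{4}{3} + D\right) = \frac{2260}{3} - 565 D$)
$\frac{f + Y{\left(p \right)}}{L{\left(561 \right)} - 2500957} = \frac{-56606 + \left(\frac{2260}{3} - 53110\right)}{561 - 2500957} = \frac{-56606 + \left(\frac{2260}{3} - 53110\right)}{-2500396} = \left(-56606 - \frac{157070}{3}\right) \left(- \frac{1}{2500396}\right) = \left(- \frac{326888}{3}\right) \left(- \frac{1}{2500396}\right) = \frac{81722}{1875297}$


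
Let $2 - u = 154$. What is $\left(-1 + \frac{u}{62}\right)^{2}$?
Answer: $\frac{11449}{961} \approx 11.914$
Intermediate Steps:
$u = -152$ ($u = 2 - 154 = -152$)
$\left(-1 + \frac{u}{62}\right)^{2} = \left(-1 - \frac{152}{62}\right)^{2} = \left(-1 - \frac{76}{31}\right)^{2} = \left(- \frac{107}{31}\right)^{2} = \frac{11449}{961}$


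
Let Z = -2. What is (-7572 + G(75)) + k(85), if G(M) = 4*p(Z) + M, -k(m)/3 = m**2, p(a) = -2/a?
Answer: -29168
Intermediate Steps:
k(m) = -3*m**2
G(M) = 4 + M (G(M) = 4*(-2/(-2)) + M = 4*(-2*(-1/2)) + M = 4*1 + M = 4 + M)
(-7572 + G(75)) + k(85) = (-7572 + (4 + 75)) - 3*85**2 = (-7572 + 79) - 3*7225 = -7493 - 21675 = -29168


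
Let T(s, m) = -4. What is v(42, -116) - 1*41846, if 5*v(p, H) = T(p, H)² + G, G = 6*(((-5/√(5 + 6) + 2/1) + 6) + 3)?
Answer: -209148/5 - 6*√11/11 ≈ -41831.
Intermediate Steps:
G = 66 - 30*√11/11 (G = 6*(((-5*√11/11 + 2*1) + 6) + 3) = 6*(((-5*√11/11 + 2) + 6) + 3) = 6*(((2 - 5*√11/11) + 6) + 3) = 6*((8 - 5*√11/11) + 3) = 6*(11 - 5*√11/11) = 66 - 30*√11/11 ≈ 56.955)
v(p, H) = 82/5 - 6*√11/11 (v(p, H) = ((-4)² + (66 - 30*√11/11))/5 = (16 + (66 - 30*√11/11))/5 = (82 - 30*√11/11)/5 = 82/5 - 6*√11/11)
v(42, -116) - 1*41846 = (82/5 - 6*√11/11) - 1*41846 = (82/5 - 6*√11/11) - 41846 = -209148/5 - 6*√11/11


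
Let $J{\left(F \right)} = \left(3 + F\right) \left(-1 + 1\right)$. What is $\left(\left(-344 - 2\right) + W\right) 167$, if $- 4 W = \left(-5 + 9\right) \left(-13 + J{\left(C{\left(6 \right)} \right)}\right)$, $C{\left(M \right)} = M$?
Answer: $-55611$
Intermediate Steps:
$J{\left(F \right)} = 0$ ($J{\left(F \right)} = \left(3 + F\right) 0 = 0$)
$W = 13$ ($W = - \frac{\left(-5 + 9\right) \left(-13 + 0\right)}{4} = - \frac{4 \left(-13\right)}{4} = \left(- \frac{1}{4}\right) \left(-52\right) = 13$)
$\left(\left(-344 - 2\right) + W\right) 167 = \left(\left(-344 - 2\right) + 13\right) 167 = \left(-346 + 13\right) 167 = \left(-333\right) 167 = -55611$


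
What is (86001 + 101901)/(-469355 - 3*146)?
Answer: -187902/469793 ≈ -0.39997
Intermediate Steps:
(86001 + 101901)/(-469355 - 3*146) = 187902/(-469355 - 438) = 187902/(-469793) = 187902*(-1/469793) = -187902/469793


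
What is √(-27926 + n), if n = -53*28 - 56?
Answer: 3*I*√3274 ≈ 171.66*I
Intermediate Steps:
n = -1540 (n = -1484 - 56 = -1540)
√(-27926 + n) = √(-27926 - 1540) = √(-29466) = 3*I*√3274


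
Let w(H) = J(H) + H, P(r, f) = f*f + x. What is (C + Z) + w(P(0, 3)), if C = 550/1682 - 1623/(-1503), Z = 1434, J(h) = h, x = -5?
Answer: 608166478/421341 ≈ 1443.4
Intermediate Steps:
P(r, f) = -5 + f² (P(r, f) = f*f - 5 = f² - 5 = -5 + f²)
w(H) = 2*H (w(H) = H + H = 2*H)
C = 592756/421341 (C = 550*(1/1682) - 1623*(-1/1503) = 275/841 + 541/501 = 592756/421341 ≈ 1.4068)
(C + Z) + w(P(0, 3)) = (592756/421341 + 1434) + 2*(-5 + 3²) = 604795750/421341 + 2*(-5 + 9) = 604795750/421341 + 2*4 = 604795750/421341 + 8 = 608166478/421341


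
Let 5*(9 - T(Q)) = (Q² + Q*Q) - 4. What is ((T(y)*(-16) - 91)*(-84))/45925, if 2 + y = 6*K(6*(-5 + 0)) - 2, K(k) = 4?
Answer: -88284/20875 ≈ -4.2292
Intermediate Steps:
y = 20 (y = -2 + (6*4 - 2) = -2 + (24 - 2) = -2 + 22 = 20)
T(Q) = 49/5 - 2*Q²/5 (T(Q) = 9 - ((Q² + Q*Q) - 4)/5 = 9 - ((Q² + Q²) - 4)/5 = 9 - (2*Q² - 4)/5 = 9 - (-4 + 2*Q²)/5 = 9 + (⅘ - 2*Q²/5) = 49/5 - 2*Q²/5)
((T(y)*(-16) - 91)*(-84))/45925 = (((49/5 - ⅖*20²)*(-16) - 91)*(-84))/45925 = (((49/5 - ⅖*400)*(-16) - 91)*(-84))*(1/45925) = (((49/5 - 160)*(-16) - 91)*(-84))*(1/45925) = ((-751/5*(-16) - 91)*(-84))*(1/45925) = ((12016/5 - 91)*(-84))*(1/45925) = ((11561/5)*(-84))*(1/45925) = -971124/5*1/45925 = -88284/20875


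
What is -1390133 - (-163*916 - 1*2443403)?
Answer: 1202578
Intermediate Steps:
-1390133 - (-163*916 - 1*2443403) = -1390133 - (-149308 - 2443403) = -1390133 - 1*(-2592711) = -1390133 + 2592711 = 1202578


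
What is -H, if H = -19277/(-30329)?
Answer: -19277/30329 ≈ -0.63560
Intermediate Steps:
H = 19277/30329 (H = -19277*(-1/30329) = 19277/30329 ≈ 0.63560)
-H = -1*19277/30329 = -19277/30329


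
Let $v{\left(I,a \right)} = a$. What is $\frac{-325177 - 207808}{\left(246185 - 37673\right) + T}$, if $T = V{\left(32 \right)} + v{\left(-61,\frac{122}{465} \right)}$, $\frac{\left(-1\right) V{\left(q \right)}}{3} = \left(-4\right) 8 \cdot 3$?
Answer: $- \frac{247838025}{97092122} \approx -2.5526$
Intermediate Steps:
$V{\left(q \right)} = 288$ ($V{\left(q \right)} = - 3 \left(-4\right) 8 \cdot 3 = - 3 \left(\left(-32\right) 3\right) = \left(-3\right) \left(-96\right) = 288$)
$T = \frac{134042}{465}$ ($T = 288 + \frac{122}{465} = \frac{134042}{465} \approx 288.26$)
$\frac{-325177 - 207808}{\left(246185 - 37673\right) + T} = \frac{-325177 - 207808}{\left(246185 - 37673\right) + \frac{134042}{465}} = - \frac{532985}{\left(246185 - 37673\right) + \frac{134042}{465}} = - \frac{532985}{208512 + \frac{134042}{465}} = - \frac{532985}{\frac{97092122}{465}} = \left(-532985\right) \frac{465}{97092122} = - \frac{247838025}{97092122}$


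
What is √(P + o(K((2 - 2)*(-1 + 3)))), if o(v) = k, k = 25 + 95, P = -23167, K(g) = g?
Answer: I*√23047 ≈ 151.81*I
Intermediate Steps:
k = 120
o(v) = 120
√(P + o(K((2 - 2)*(-1 + 3)))) = √(-23167 + 120) = √(-23047) = I*√23047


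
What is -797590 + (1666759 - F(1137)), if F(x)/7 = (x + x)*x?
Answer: -17229597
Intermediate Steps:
F(x) = 14*x² (F(x) = 7*((x + x)*x) = 7*((2*x)*x) = 7*(2*x²) = 14*x²)
-797590 + (1666759 - F(1137)) = -797590 + (1666759 - 14*1137²) = -797590 + (1666759 - 14*1292769) = -797590 + (1666759 - 1*18098766) = -797590 + (1666759 - 18098766) = -797590 - 16432007 = -17229597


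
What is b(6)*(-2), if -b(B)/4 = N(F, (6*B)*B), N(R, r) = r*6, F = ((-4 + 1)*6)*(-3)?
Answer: 10368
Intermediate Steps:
F = 54 (F = -3*6*(-3) = -18*(-3) = 54)
N(R, r) = 6*r
b(B) = -144*B² (b(B) = -24*(6*B)*B = -24*6*B² = -144*B²)
b(6)*(-2) = -144*6²*(-2) = -144*36*(-2) = -5184*(-2) = 10368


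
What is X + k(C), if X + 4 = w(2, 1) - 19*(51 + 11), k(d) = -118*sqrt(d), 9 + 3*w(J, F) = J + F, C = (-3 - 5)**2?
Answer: -2128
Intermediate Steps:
C = 64 (C = (-8)**2 = 64)
w(J, F) = -3 + F/3 + J/3 (w(J, F) = -3 + (J + F)/3 = -3 + (F + J)/3 = -3 + (F/3 + J/3) = -3 + F/3 + J/3)
X = -1184 (X = -4 + ((-3 + (1/3)*1 + (1/3)*2) - 19*(51 + 11)) = -4 + ((-3 + 1/3 + 2/3) - 19*62) = -4 + (-2 - 1178) = -4 - 1180 = -1184)
X + k(C) = -1184 - 118*sqrt(64) = -1184 - 118*8 = -1184 - 944 = -2128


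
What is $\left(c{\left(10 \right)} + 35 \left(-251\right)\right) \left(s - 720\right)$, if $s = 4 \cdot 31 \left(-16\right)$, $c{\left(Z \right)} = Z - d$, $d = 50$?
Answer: $23862800$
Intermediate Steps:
$c{\left(Z \right)} = -50 + Z$ ($c{\left(Z \right)} = Z - 50 = -50 + Z$)
$s = -1984$ ($s = 124 \left(-16\right) = -1984$)
$\left(c{\left(10 \right)} + 35 \left(-251\right)\right) \left(s - 720\right) = \left(\left(-50 + 10\right) + 35 \left(-251\right)\right) \left(-1984 - 720\right) = \left(-40 - 8785\right) \left(-2704\right) = \left(-8825\right) \left(-2704\right) = 23862800$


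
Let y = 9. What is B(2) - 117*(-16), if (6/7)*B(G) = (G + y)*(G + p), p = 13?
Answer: 4129/2 ≈ 2064.5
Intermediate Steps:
B(G) = 7*(9 + G)*(13 + G)/6 (B(G) = 7*((G + 9)*(G + 13))/6 = 7*((9 + G)*(13 + G))/6 = 7*(9 + G)*(13 + G)/6)
B(2) - 117*(-16) = (273/2 + (7/6)*2² + (77/3)*2) - 117*(-16) = (273/2 + (7/6)*4 + 154/3) + 1872 = (273/2 + 14/3 + 154/3) + 1872 = 385/2 + 1872 = 4129/2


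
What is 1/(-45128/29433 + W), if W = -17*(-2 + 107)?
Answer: -29433/52583033 ≈ -0.00055974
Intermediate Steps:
W = -1785 (W = -17*105 = -1785)
1/(-45128/29433 + W) = 1/(-45128/29433 - 1785) = 1/(-52583033/29433) = -29433/52583033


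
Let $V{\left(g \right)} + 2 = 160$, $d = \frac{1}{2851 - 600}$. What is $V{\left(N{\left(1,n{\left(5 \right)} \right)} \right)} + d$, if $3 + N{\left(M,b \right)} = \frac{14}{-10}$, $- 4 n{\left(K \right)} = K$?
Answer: $\frac{355659}{2251} \approx 158.0$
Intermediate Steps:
$n{\left(K \right)} = - \frac{K}{4}$
$N{\left(M,b \right)} = - \frac{22}{5}$ ($N{\left(M,b \right)} = -3 + \frac{14}{-10} = -3 + 14 \left(- \frac{1}{10}\right) = -3 - \frac{7}{5} = - \frac{22}{5}$)
$d = \frac{1}{2251}$ ($d = \frac{1}{2851 - 600} = \frac{1}{2251} \approx 0.00044425$)
$V{\left(g \right)} = 158$ ($V{\left(g \right)} = -2 + 160 = 158$)
$V{\left(N{\left(1,n{\left(5 \right)} \right)} \right)} + d = 158 + \frac{1}{2251} = \frac{355659}{2251}$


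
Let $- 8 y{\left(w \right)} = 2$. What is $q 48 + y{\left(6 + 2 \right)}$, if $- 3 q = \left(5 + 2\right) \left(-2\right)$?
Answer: $\frac{895}{4} \approx 223.75$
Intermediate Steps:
$y{\left(w \right)} = - \frac{1}{4}$ ($y{\left(w \right)} = \left(- \frac{1}{8}\right) 2 = - \frac{1}{4}$)
$q = \frac{14}{3}$ ($q = - \frac{\left(5 + 2\right) \left(-2\right)}{3} = - \frac{7 \left(-2\right)}{3} = \left(- \frac{1}{3}\right) \left(-14\right) = \frac{14}{3} \approx 4.6667$)
$q 48 + y{\left(6 + 2 \right)} = \frac{14}{3} \cdot 48 - \frac{1}{4} = 224 - \frac{1}{4} = \frac{895}{4}$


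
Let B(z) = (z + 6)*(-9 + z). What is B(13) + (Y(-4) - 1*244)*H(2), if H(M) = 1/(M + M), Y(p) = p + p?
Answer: 13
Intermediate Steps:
Y(p) = 2*p
B(z) = (-9 + z)*(6 + z) (B(z) = (6 + z)*(-9 + z) = (-9 + z)*(6 + z))
H(M) = 1/(2*M)
B(13) + (Y(-4) - 1*244)*H(2) = (-54 + 13² - 3*13) + (2*(-4) - 1*244)*((½)/2) = (-54 + 169 - 39) + (-8 - 244)*((½)*(½)) = 76 - 252*¼ = 76 - 63 = 13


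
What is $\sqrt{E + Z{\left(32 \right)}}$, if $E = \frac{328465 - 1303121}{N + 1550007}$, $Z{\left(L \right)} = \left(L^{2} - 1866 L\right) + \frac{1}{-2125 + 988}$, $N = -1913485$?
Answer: $\frac{i \sqrt{2505801530547116216841}}{206637243} \approx 242.25 i$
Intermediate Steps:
$Z{\left(L \right)} = - \frac{1}{1137} + L^{2} - 1866 L$ ($Z{\left(L \right)} = \left(L^{2} - 1866 L\right) + \frac{1}{-1137} = \left(L^{2} - 1866 L\right) - \frac{1}{1137} = - \frac{1}{1137} + L^{2} - 1866 L$)
$E = \frac{487328}{181739}$ ($E = \frac{328465 - 1303121}{-1913485 + 1550007} = - \frac{974656}{-363478} = \left(-974656\right) \left(- \frac{1}{363478}\right) = \frac{487328}{181739} \approx 2.6815$)
$\sqrt{E + Z{\left(32 \right)}} = \sqrt{\frac{487328}{181739} - \left(\frac{67892545}{1137} - 1024\right)} = \sqrt{\frac{487328}{181739} - \frac{66728257}{1137}} = \sqrt{- \frac{12126572606987}{206637243}} = \frac{i \sqrt{2505801530547116216841}}{206637243}$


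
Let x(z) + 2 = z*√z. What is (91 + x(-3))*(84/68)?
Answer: 1869/17 - 63*I*√3/17 ≈ 109.94 - 6.4188*I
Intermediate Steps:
x(z) = -2 + z^(3/2) (x(z) = -2 + z*√z = -2 + z^(3/2))
(91 + x(-3))*(84/68) = (91 + (-2 + (-3)^(3/2)))*(84/68) = (91 + (-2 - 3*I*√3))*(84*(1/68)) = (89 - 3*I*√3)*(21/17) = 1869/17 - 63*I*√3/17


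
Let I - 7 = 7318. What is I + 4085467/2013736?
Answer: 14754701667/2013736 ≈ 7327.0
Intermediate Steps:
I = 7325 (I = 7 + 7318 = 7325)
I + 4085467/2013736 = 7325 + 4085467/2013736 = 14754701667/2013736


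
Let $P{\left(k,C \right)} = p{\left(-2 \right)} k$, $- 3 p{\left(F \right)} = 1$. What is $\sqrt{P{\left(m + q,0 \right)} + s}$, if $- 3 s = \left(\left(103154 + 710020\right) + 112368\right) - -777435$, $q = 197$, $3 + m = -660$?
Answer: $\frac{i \sqrt{5107533}}{3} \approx 753.33 i$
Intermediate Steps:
$m = -663$ ($m = -3 - 660 = -663$)
$p{\left(F \right)} = - \frac{1}{3}$ ($p{\left(F \right)} = \left(- \frac{1}{3}\right) 1 = - \frac{1}{3}$)
$P{\left(k,C \right)} = - \frac{k}{3}$
$s = -567659$ ($s = - \frac{\left(\left(103154 + 710020\right) + 112368\right) - -777435}{3} = - \frac{\left(813174 + 112368\right) + 777435}{3} = - \frac{925542 + 777435}{3} = \left(- \frac{1}{3}\right) 1702977 = -567659$)
$\sqrt{P{\left(m + q,0 \right)} + s} = \sqrt{- \frac{-663 + 197}{3} - 567659} = \sqrt{\left(- \frac{1}{3}\right) \left(-466\right) - 567659} = \sqrt{\frac{466}{3} - 567659} = \sqrt{- \frac{1702511}{3}} = \frac{i \sqrt{5107533}}{3}$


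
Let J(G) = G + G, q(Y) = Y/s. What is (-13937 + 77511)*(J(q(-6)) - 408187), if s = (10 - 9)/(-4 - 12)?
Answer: -25937874130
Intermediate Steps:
s = -1/16 (s = 1/(-16) = 1*(-1/16) = -1/16 ≈ -0.062500)
q(Y) = -16*Y (q(Y) = Y/(-1/16) = Y*(-16) = -16*Y)
J(G) = 2*G
(-13937 + 77511)*(J(q(-6)) - 408187) = (-13937 + 77511)*(2*(-16*(-6)) - 408187) = 63574*(2*96 - 408187) = 63574*(192 - 408187) = 63574*(-407995) = -25937874130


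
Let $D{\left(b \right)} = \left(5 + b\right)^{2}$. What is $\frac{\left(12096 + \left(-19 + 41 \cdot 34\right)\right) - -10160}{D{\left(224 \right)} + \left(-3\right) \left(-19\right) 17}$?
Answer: $\frac{23631}{53410} \approx 0.44245$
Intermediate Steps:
$\frac{\left(12096 + \left(-19 + 41 \cdot 34\right)\right) - -10160}{D{\left(224 \right)} + \left(-3\right) \left(-19\right) 17} = \frac{\left(12096 + \left(-19 + 41 \cdot 34\right)\right) - -10160}{\left(5 + 224\right)^{2} + \left(-3\right) \left(-19\right) 17} = \frac{\left(12096 + \left(-19 + 1394\right)\right) + 10160}{229^{2} + 57 \cdot 17} = \frac{\left(12096 + 1375\right) + 10160}{52441 + 969} = \frac{13471 + 10160}{53410} = 23631 \cdot \frac{1}{53410} = \frac{23631}{53410}$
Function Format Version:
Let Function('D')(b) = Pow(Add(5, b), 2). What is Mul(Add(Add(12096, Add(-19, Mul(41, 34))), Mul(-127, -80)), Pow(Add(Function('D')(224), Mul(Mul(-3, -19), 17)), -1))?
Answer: Rational(23631, 53410) ≈ 0.44245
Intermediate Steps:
Mul(Add(Add(12096, Add(-19, Mul(41, 34))), Mul(-127, -80)), Pow(Add(Function('D')(224), Mul(Mul(-3, -19), 17)), -1)) = Mul(Add(Add(12096, Add(-19, Mul(41, 34))), Mul(-127, -80)), Pow(Add(Pow(Add(5, 224), 2), Mul(Mul(-3, -19), 17)), -1)) = Mul(Add(Add(12096, Add(-19, 1394)), 10160), Pow(Add(Pow(229, 2), Mul(57, 17)), -1)) = Mul(Add(Add(12096, 1375), 10160), Pow(Add(52441, 969), -1)) = Mul(Add(13471, 10160), Pow(53410, -1)) = Mul(23631, Rational(1, 53410)) = Rational(23631, 53410)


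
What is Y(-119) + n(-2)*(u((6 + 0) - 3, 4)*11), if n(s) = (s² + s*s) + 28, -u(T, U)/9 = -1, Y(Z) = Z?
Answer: 3445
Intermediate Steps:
u(T, U) = 9 (u(T, U) = -9*(-1) = 9)
n(s) = 28 + 2*s² (n(s) = (s² + s²) + 28 = 2*s² + 28 = 28 + 2*s²)
Y(-119) + n(-2)*(u((6 + 0) - 3, 4)*11) = -119 + (28 + 2*(-2)²)*(9*11) = -119 + (28 + 2*4)*99 = -119 + (28 + 8)*99 = -119 + 36*99 = -119 + 3564 = 3445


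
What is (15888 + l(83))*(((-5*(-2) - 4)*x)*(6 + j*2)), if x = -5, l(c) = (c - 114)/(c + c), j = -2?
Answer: -79121310/83 ≈ -9.5327e+5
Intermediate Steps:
l(c) = (-114 + c)/(2*c) (l(c) = (-114 + c)/((2*c)) = (-114 + c)*(1/(2*c)) = (-114 + c)/(2*c))
(15888 + l(83))*(((-5*(-2) - 4)*x)*(6 + j*2)) = (15888 + (1/2)*(-114 + 83)/83)*(((-5*(-2) - 4)*(-5))*(6 - 2*2)) = (15888 + (1/2)*(1/83)*(-31))*(((10 - 4)*(-5))*(6 - 4)) = (15888 - 31/166)*((6*(-5))*2) = 2637377*(-30*2)/166 = (2637377/166)*(-60) = -79121310/83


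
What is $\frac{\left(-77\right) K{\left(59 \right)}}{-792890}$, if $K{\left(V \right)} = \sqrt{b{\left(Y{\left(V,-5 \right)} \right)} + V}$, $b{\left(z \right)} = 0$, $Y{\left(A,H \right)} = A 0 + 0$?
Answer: $\frac{11 \sqrt{59}}{113270} \approx 0.00074594$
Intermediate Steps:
$Y{\left(A,H \right)} = 0$ ($Y{\left(A,H \right)} = 0 + 0 = 0$)
$K{\left(V \right)} = \sqrt{V}$ ($K{\left(V \right)} = \sqrt{0 + V} = \sqrt{V}$)
$\frac{\left(-77\right) K{\left(59 \right)}}{-792890} = \frac{\left(-77\right) \sqrt{59}}{-792890} = - 77 \sqrt{59} \left(- \frac{1}{792890}\right) = \frac{11 \sqrt{59}}{113270}$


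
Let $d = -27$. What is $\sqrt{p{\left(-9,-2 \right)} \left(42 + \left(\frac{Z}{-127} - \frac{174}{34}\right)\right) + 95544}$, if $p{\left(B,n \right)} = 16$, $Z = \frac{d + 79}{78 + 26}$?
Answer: $\frac{4 \sqrt{28006740151}}{2159} \approx 310.05$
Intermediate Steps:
$Z = \frac{1}{2}$ ($Z = \frac{-27 + 79}{78 + 26} = \frac{52}{104} = 52 \cdot \frac{1}{104} = \frac{1}{2} \approx 0.5$)
$\sqrt{p{\left(-9,-2 \right)} \left(42 + \left(\frac{Z}{-127} - \frac{174}{34}\right)\right) + 95544} = \sqrt{16 \left(42 + \left(\frac{1}{2 \left(-127\right)} - \frac{174}{34}\right)\right) + 95544} = \sqrt{16 \left(42 + \left(\frac{1}{2} \left(- \frac{1}{127}\right) - \frac{87}{17}\right)\right) + 95544} = \sqrt{16 \left(42 - \frac{22115}{4318}\right) + 95544} = \sqrt{16 \cdot \frac{159241}{4318} + 95544} = \sqrt{\frac{1273928}{2159} + 95544} = \sqrt{\frac{207553424}{2159}} = \frac{4 \sqrt{28006740151}}{2159}$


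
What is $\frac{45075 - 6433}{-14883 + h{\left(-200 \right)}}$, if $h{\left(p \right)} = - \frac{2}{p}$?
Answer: $- \frac{3864200}{1488299} \approx -2.5964$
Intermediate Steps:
$\frac{45075 - 6433}{-14883 + h{\left(-200 \right)}} = \frac{45075 - 6433}{-14883 - \frac{2}{-200}} = \frac{38642}{-14883 - - \frac{1}{100}} = \frac{38642}{-14883 + \frac{1}{100}} = \frac{38642}{- \frac{1488299}{100}} = 38642 \left(- \frac{100}{1488299}\right) = - \frac{3864200}{1488299}$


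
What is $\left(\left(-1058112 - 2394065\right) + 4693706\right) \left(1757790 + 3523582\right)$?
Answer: $6556976497788$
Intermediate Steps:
$\left(\left(-1058112 - 2394065\right) + 4693706\right) \left(1757790 + 3523582\right) = \left(\left(-1058112 - 2394065\right) + 4693706\right) 5281372 = \left(-3452177 + 4693706\right) 5281372 = 1241529 \cdot 5281372 = 6556976497788$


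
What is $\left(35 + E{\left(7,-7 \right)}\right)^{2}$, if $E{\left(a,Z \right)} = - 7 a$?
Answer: $196$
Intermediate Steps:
$\left(35 + E{\left(7,-7 \right)}\right)^{2} = \left(35 - 49\right)^{2} = \left(-14\right)^{2} = 196$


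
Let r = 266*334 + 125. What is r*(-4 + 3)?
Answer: -88969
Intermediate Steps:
r = 88969 (r = 88844 + 125 = 88969)
r*(-4 + 3) = 88969*(-4 + 3) = 88969*(-1) = -88969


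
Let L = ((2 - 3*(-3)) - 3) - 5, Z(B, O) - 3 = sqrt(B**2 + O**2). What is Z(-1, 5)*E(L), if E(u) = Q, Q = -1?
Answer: -3 - sqrt(26) ≈ -8.0990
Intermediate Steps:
Z(B, O) = 3 + sqrt(B**2 + O**2)
L = 3 (L = ((2 + 9) - 3) - 5 = (11 - 3) - 5 = 8 - 5 = 3)
E(u) = -1
Z(-1, 5)*E(L) = (3 + sqrt((-1)**2 + 5**2))*(-1) = (3 + sqrt(1 + 25))*(-1) = (3 + sqrt(26))*(-1) = -3 - sqrt(26)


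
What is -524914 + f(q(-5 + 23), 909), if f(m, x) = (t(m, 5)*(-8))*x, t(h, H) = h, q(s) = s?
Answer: -655810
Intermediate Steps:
f(m, x) = -8*m*x (f(m, x) = (m*(-8))*x = (-8*m)*x = -8*m*x)
-524914 + f(q(-5 + 23), 909) = -524914 - 8*(-5 + 23)*909 = -524914 - 8*18*909 = -524914 - 130896 = -655810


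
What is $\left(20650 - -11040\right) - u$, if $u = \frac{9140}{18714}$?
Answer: $\frac{296518760}{9357} \approx 31690.0$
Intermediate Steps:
$u = \frac{4570}{9357}$ ($u = 9140 \cdot \frac{1}{18714} = \frac{4570}{9357} \approx 0.4884$)
$\left(20650 - -11040\right) - u = \left(20650 - -11040\right) - \frac{4570}{9357} = \left(20650 + 11040\right) - \frac{4570}{9357} = 31690 - \frac{4570}{9357} = \frac{296518760}{9357}$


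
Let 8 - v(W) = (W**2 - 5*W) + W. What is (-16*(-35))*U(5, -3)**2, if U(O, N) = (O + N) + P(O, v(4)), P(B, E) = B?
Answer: 27440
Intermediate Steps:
v(W) = 8 - W**2 + 4*W (v(W) = 8 - ((W**2 - 5*W) + W) = 8 - (W**2 - 4*W) = 8 + (-W**2 + 4*W) = 8 - W**2 + 4*W)
U(O, N) = N + 2*O (U(O, N) = (O + N) + O = (N + O) + O = N + 2*O)
(-16*(-35))*U(5, -3)**2 = (-16*(-35))*(-3 + 2*5)**2 = 560*(-3 + 10)**2 = 560*7**2 = 560*49 = 27440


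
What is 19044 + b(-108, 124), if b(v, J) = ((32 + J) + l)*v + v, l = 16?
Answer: 360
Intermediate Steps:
b(v, J) = v + v*(48 + J) (b(v, J) = ((32 + J) + 16)*v + v = (48 + J)*v + v = v*(48 + J) + v = v + v*(48 + J))
19044 + b(-108, 124) = 19044 - 108*(49 + 124) = 19044 - 108*173 = 19044 - 18684 = 360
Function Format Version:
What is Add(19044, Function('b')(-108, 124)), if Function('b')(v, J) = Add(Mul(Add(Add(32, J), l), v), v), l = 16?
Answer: 360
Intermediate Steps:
Function('b')(v, J) = Add(v, Mul(v, Add(48, J))) (Function('b')(v, J) = Add(Mul(Add(Add(32, J), 16), v), v) = Add(Mul(Add(48, J), v), v) = Add(Mul(v, Add(48, J)), v) = Add(v, Mul(v, Add(48, J))))
Add(19044, Function('b')(-108, 124)) = Add(19044, Mul(-108, Add(49, 124))) = Add(19044, Mul(-108, 173)) = Add(19044, -18684) = 360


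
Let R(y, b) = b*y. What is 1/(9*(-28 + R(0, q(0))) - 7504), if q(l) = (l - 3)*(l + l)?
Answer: -1/7756 ≈ -0.00012893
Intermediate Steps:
q(l) = 2*l*(-3 + l) (q(l) = (-3 + l)*(2*l) = 2*l*(-3 + l))
1/(9*(-28 + R(0, q(0))) - 7504) = 1/(9*(-28 + (2*0*(-3 + 0))*0) - 7504) = 1/(9*(-28 + (2*0*(-3))*0) - 7504) = 1/(9*(-28 + 0*0) - 7504) = 1/(9*(-28 + 0) - 7504) = 1/(9*(-28) - 7504) = 1/(-252 - 7504) = 1/(-7756) = -1/7756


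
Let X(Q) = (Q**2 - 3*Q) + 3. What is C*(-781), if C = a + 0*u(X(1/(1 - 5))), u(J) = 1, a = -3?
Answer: 2343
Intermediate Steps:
X(Q) = 3 + Q**2 - 3*Q
C = -3 (C = -3 + 0*1 = -3 + 0 = -3)
C*(-781) = -3*(-781) = 2343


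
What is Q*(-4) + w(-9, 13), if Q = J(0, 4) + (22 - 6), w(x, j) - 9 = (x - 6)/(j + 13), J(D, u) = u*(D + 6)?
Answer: -3941/26 ≈ -151.58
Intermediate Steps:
J(D, u) = u*(6 + D)
w(x, j) = 9 + (-6 + x)/(13 + j) (w(x, j) = 9 + (x - 6)/(j + 13) = 9 + (-6 + x)/(13 + j))
Q = 40 (Q = 4*(6 + 0) + (22 - 6) = 4*6 + 16 = 24 + 16 = 40)
Q*(-4) + w(-9, 13) = 40*(-4) + (111 - 9 + 9*13)/(13 + 13) = -160 + (111 - 9 + 117)/26 = -160 + (1/26)*219 = -160 + 219/26 = -3941/26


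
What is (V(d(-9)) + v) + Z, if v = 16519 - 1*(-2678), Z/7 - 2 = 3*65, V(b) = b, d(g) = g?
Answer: 20567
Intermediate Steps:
Z = 1379 (Z = 14 + 7*(3*65) = 14 + 7*195 = 14 + 1365 = 1379)
v = 19197 (v = 16519 + 2678 = 19197)
(V(d(-9)) + v) + Z = (-9 + 19197) + 1379 = 19188 + 1379 = 20567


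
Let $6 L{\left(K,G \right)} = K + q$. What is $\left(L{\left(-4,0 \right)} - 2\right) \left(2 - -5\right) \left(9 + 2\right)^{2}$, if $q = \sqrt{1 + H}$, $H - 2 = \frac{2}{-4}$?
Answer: $- \frac{6776}{3} + \frac{847 \sqrt{10}}{12} \approx -2035.5$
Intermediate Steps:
$H = \frac{3}{2}$ ($H = 2 + \frac{2}{-4} = 2 + 2 \left(- \frac{1}{4}\right) = 2 - \frac{1}{2} = \frac{3}{2} \approx 1.5$)
$q = \frac{\sqrt{10}}{2}$ ($q = \sqrt{1 + \frac{3}{2}} = \sqrt{\frac{5}{2}} = \frac{\sqrt{10}}{2} \approx 1.5811$)
$L{\left(K,G \right)} = \frac{K}{6} + \frac{\sqrt{10}}{12}$ ($L{\left(K,G \right)} = \frac{K + \frac{\sqrt{10}}{2}}{6} = \frac{K}{6} + \frac{\sqrt{10}}{12}$)
$\left(L{\left(-4,0 \right)} - 2\right) \left(2 - -5\right) \left(9 + 2\right)^{2} = \left(\left(\frac{1}{6} \left(-4\right) + \frac{\sqrt{10}}{12}\right) - 2\right) \left(2 - -5\right) \left(9 + 2\right)^{2} = \left(\left(- \frac{2}{3} + \frac{\sqrt{10}}{12}\right) - 2\right) \left(2 + 5\right) 11^{2} = \left(- \frac{8}{3} + \frac{\sqrt{10}}{12}\right) 7 \cdot 121 = \left(- \frac{56}{3} + \frac{7 \sqrt{10}}{12}\right) 121 = - \frac{6776}{3} + \frac{847 \sqrt{10}}{12}$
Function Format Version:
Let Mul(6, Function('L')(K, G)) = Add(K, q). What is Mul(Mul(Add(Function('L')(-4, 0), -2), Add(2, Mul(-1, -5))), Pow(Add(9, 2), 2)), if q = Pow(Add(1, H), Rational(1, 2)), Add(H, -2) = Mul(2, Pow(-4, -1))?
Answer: Add(Rational(-6776, 3), Mul(Rational(847, 12), Pow(10, Rational(1, 2)))) ≈ -2035.5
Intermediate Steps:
H = Rational(3, 2) (H = Add(2, Mul(2, Pow(-4, -1))) = Add(2, Mul(2, Rational(-1, 4))) = Add(2, Rational(-1, 2)) = Rational(3, 2) ≈ 1.5000)
q = Mul(Rational(1, 2), Pow(10, Rational(1, 2))) (q = Pow(Add(1, Rational(3, 2)), Rational(1, 2)) = Pow(Rational(5, 2), Rational(1, 2)) = Mul(Rational(1, 2), Pow(10, Rational(1, 2))) ≈ 1.5811)
Function('L')(K, G) = Add(Mul(Rational(1, 6), K), Mul(Rational(1, 12), Pow(10, Rational(1, 2)))) (Function('L')(K, G) = Mul(Rational(1, 6), Add(K, Mul(Rational(1, 2), Pow(10, Rational(1, 2))))) = Add(Mul(Rational(1, 6), K), Mul(Rational(1, 12), Pow(10, Rational(1, 2)))))
Mul(Mul(Add(Function('L')(-4, 0), -2), Add(2, Mul(-1, -5))), Pow(Add(9, 2), 2)) = Mul(Mul(Add(Add(Mul(Rational(1, 6), -4), Mul(Rational(1, 12), Pow(10, Rational(1, 2)))), -2), Add(2, Mul(-1, -5))), Pow(Add(9, 2), 2)) = Mul(Mul(Add(Add(Rational(-2, 3), Mul(Rational(1, 12), Pow(10, Rational(1, 2)))), -2), Add(2, 5)), Pow(11, 2)) = Mul(Mul(Add(Rational(-8, 3), Mul(Rational(1, 12), Pow(10, Rational(1, 2)))), 7), 121) = Mul(Add(Rational(-56, 3), Mul(Rational(7, 12), Pow(10, Rational(1, 2)))), 121) = Add(Rational(-6776, 3), Mul(Rational(847, 12), Pow(10, Rational(1, 2))))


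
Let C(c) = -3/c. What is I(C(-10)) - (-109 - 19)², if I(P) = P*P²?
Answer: -16383973/1000 ≈ -16384.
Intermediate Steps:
I(P) = P³
I(C(-10)) - (-109 - 19)² = (-3/(-10))³ - (-109 - 19)² = (-3*(-⅒))³ - 1*(-128)² = (3/10)³ - 1*16384 = 27/1000 - 16384 = -16383973/1000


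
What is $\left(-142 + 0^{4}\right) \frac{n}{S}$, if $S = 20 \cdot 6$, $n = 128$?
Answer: $- \frac{2272}{15} \approx -151.47$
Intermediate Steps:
$S = 120$
$\left(-142 + 0^{4}\right) \frac{n}{S} = \left(-142 + 0^{4}\right) \frac{128}{120} = \left(-142 + 0\right) 128 \cdot \frac{1}{120} = \left(-142\right) \frac{16}{15} = - \frac{2272}{15}$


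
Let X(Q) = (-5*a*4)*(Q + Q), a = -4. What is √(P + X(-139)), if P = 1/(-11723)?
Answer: I*√3056414944683/11723 ≈ 149.13*I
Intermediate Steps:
P = -1/11723 ≈ -8.5302e-5
X(Q) = 160*Q (X(Q) = (-5*(-4)*4)*(Q + Q) = (20*4)*(2*Q) = 80*(2*Q) = 160*Q)
√(P + X(-139)) = √(-1/11723 + 160*(-139)) = √(-1/11723 - 22240) = √(-260719521/11723) = I*√3056414944683/11723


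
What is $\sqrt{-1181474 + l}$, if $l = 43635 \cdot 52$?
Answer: $\sqrt{1087546} \approx 1042.9$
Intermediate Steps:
$l = 2269020$
$\sqrt{-1181474 + l} = \sqrt{-1181474 + 2269020} = \sqrt{1087546}$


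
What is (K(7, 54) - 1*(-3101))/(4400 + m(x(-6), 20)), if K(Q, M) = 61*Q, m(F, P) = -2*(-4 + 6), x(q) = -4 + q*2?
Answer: 126/157 ≈ 0.80255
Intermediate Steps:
x(q) = -4 + 2*q
m(F, P) = -4 (m(F, P) = -2*2 = -4)
(K(7, 54) - 1*(-3101))/(4400 + m(x(-6), 20)) = (61*7 - 1*(-3101))/(4400 - 4) = (427 + 3101)/4396 = 3528*(1/4396) = 126/157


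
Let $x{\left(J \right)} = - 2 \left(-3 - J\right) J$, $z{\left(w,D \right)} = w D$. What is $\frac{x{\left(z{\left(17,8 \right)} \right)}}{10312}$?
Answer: $\frac{4726}{1289} \approx 3.6664$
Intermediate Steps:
$z{\left(w,D \right)} = D w$
$x{\left(J \right)} = J \left(6 + 2 J\right)$ ($x{\left(J \right)} = \left(6 + 2 J\right) J = J \left(6 + 2 J\right)$)
$\frac{x{\left(z{\left(17,8 \right)} \right)}}{10312} = \frac{2 \cdot 8 \cdot 17 \left(3 + 8 \cdot 17\right)}{10312} = 2 \cdot 136 \left(3 + 136\right) \frac{1}{10312} = 2 \cdot 136 \cdot 139 \cdot \frac{1}{10312} = 37808 \cdot \frac{1}{10312} = \frac{4726}{1289}$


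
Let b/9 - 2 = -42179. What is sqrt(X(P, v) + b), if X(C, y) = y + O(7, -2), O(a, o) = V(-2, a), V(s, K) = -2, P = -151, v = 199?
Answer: 2*I*sqrt(94849) ≈ 615.95*I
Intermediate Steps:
b = -379593 (b = 18 + 9*(-42179) = 18 - 379611 = -379593)
O(a, o) = -2
X(C, y) = -2 + y (X(C, y) = y - 2 = -2 + y)
sqrt(X(P, v) + b) = sqrt((-2 + 199) - 379593) = sqrt(197 - 379593) = sqrt(-379396) = 2*I*sqrt(94849)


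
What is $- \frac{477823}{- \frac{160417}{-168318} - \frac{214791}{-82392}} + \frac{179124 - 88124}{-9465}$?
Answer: $- \frac{2090803071895474064}{15576319870131} \approx -1.3423 \cdot 10^{5}$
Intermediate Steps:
$- \frac{477823}{- \frac{160417}{-168318} - \frac{214791}{-82392}} + \frac{179124 - 88124}{-9465} = - \frac{477823}{\left(-160417\right) \left(- \frac{1}{168318}\right) - - \frac{71597}{27464}} + \left(179124 - 88124\right) \left(- \frac{1}{9465}\right) = - \frac{477823}{\frac{160417}{168318} + \frac{71597}{27464}} + 91000 \left(- \frac{1}{9465}\right) = - \frac{477823}{\frac{8228378167}{2311342776}} - \frac{18200}{1893} = \left(-477823\right) \frac{2311342776}{8228378167} - \frac{18200}{1893} = - \frac{1104412739256648}{8228378167} - \frac{18200}{1893} = - \frac{2090803071895474064}{15576319870131}$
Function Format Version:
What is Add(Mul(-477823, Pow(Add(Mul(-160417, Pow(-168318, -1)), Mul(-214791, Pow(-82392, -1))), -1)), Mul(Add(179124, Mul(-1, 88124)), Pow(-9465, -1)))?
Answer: Rational(-2090803071895474064, 15576319870131) ≈ -1.3423e+5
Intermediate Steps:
Add(Mul(-477823, Pow(Add(Mul(-160417, Pow(-168318, -1)), Mul(-214791, Pow(-82392, -1))), -1)), Mul(Add(179124, Mul(-1, 88124)), Pow(-9465, -1))) = Add(Mul(-477823, Pow(Add(Mul(-160417, Rational(-1, 168318)), Mul(-214791, Rational(-1, 82392))), -1)), Mul(Add(179124, -88124), Rational(-1, 9465))) = Add(Mul(-477823, Pow(Add(Rational(160417, 168318), Rational(71597, 27464)), -1)), Mul(91000, Rational(-1, 9465))) = Add(Mul(-477823, Pow(Rational(8228378167, 2311342776), -1)), Rational(-18200, 1893)) = Add(Mul(-477823, Rational(2311342776, 8228378167)), Rational(-18200, 1893)) = Add(Rational(-1104412739256648, 8228378167), Rational(-18200, 1893)) = Rational(-2090803071895474064, 15576319870131)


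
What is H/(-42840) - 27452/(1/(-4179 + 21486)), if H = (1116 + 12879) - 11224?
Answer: -1197281645443/2520 ≈ -4.7511e+8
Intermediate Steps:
H = 2771 (H = 13995 - 11224 = 2771)
H/(-42840) - 27452/(1/(-4179 + 21486)) = 2771/(-42840) - 27452/(1/(-4179 + 21486)) = 2771*(-1/42840) - 27452/(1/17307) = -163/2520 - 27452/1/17307 = -163/2520 - 27452*17307 = -163/2520 - 475111764 = -1197281645443/2520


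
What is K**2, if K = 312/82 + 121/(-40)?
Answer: 1635841/2689600 ≈ 0.60821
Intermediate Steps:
K = 1279/1640 (K = 312*(1/82) + 121*(-1/40) = 156/41 - 121/40 = 1279/1640 ≈ 0.77988)
K**2 = (1279/1640)**2 = 1635841/2689600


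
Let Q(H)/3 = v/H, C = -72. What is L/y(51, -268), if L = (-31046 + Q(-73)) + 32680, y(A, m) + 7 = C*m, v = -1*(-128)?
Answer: 118898/1408097 ≈ 0.084439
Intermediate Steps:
v = 128
y(A, m) = -7 - 72*m
Q(H) = 384/H (Q(H) = 3*(128/H) = 384/H)
L = 118898/73 (L = (-31046 + 384/(-73)) + 32680 = (-31046 + 384*(-1/73)) + 32680 = (-31046 - 384/73) + 32680 = -2266742/73 + 32680 = 118898/73 ≈ 1628.7)
L/y(51, -268) = 118898/(73*(-7 - 72*(-268))) = 118898/(73*(-7 + 19296)) = (118898/73)/19289 = (118898/73)*(1/19289) = 118898/1408097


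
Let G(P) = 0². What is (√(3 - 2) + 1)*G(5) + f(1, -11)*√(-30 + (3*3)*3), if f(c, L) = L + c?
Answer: -10*I*√3 ≈ -17.32*I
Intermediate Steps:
G(P) = 0
(√(3 - 2) + 1)*G(5) + f(1, -11)*√(-30 + (3*3)*3) = (√(3 - 2) + 1)*0 + (-11 + 1)*√(-30 + (3*3)*3) = (√1 + 1)*0 - 10*√(-30 + 9*3) = (1 + 1)*0 - 10*√(-30 + 27) = 2*0 - 10*I*√3 = 0 - 10*I*√3 = -10*I*√3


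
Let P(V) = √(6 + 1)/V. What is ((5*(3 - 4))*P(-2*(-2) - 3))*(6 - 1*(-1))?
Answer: -35*√7 ≈ -92.601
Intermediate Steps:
P(V) = √7/V
((5*(3 - 4))*P(-2*(-2) - 3))*(6 - 1*(-1)) = ((5*(3 - 4))*(√7/(-2*(-2) - 3)))*(6 - 1*(-1)) = ((5*(-1))*(√7/(4 - 3)))*(6 + 1) = -5*√7/1*7 = -5*√7*7 = -35*√7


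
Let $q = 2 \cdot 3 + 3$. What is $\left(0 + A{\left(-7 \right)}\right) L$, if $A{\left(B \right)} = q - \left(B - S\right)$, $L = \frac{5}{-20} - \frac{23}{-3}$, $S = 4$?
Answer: $\frac{445}{3} \approx 148.33$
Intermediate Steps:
$L = \frac{89}{12}$ ($L = 5 \left(- \frac{1}{20}\right) - - \frac{23}{3} = - \frac{1}{4} + \frac{23}{3} = \frac{89}{12} \approx 7.4167$)
$q = 9$ ($q = 6 + 3 = 9$)
$A{\left(B \right)} = 13 - B$ ($A{\left(B \right)} = 9 - \left(-4 + B\right) = 13 - B$)
$\left(0 + A{\left(-7 \right)}\right) L = \left(0 + \left(13 - -7\right)\right) \frac{89}{12} = \left(0 + \left(13 + 7\right)\right) \frac{89}{12} = \left(0 + 20\right) \frac{89}{12} = 20 \cdot \frac{89}{12} = \frac{445}{3}$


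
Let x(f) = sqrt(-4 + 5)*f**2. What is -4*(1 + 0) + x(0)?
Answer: -4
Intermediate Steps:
x(f) = f**2 (x(f) = sqrt(1)*f**2 = 1*f**2 = f**2)
-4*(1 + 0) + x(0) = -4*(1 + 0) + 0**2 = -4*1 + 0 = -4 + 0 = -4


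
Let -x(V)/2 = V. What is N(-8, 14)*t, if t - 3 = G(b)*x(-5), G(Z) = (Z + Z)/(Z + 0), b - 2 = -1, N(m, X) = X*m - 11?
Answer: -2829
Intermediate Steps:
x(V) = -2*V
N(m, X) = -11 + X*m
b = 1 (b = 2 - 1 = 1)
G(Z) = 2 (G(Z) = (2*Z)/Z = 2)
t = 23 (t = 3 + 2*(-2*(-5)) = 3 + 2*10 = 3 + 20 = 23)
N(-8, 14)*t = (-11 + 14*(-8))*23 = (-11 - 112)*23 = -123*23 = -2829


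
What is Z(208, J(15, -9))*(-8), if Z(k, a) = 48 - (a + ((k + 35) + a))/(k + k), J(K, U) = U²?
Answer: -19563/52 ≈ -376.21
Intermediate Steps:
Z(k, a) = 48 - (35 + k + 2*a)/(2*k) (Z(k, a) = 48 - (a + ((35 + k) + a))/(2*k) = 48 - (a + (35 + a + k))*1/(2*k) = 48 - (35 + k + 2*a)*1/(2*k) = 48 - (35 + k + 2*a)/(2*k))
Z(208, J(15, -9))*(-8) = ((½)*(-35 - 2*(-9)² + 95*208)/208)*(-8) = ((½)*(1/208)*(-35 - 2*81 + 19760))*(-8) = ((½)*(1/208)*(-35 - 162 + 19760))*(-8) = ((½)*(1/208)*19563)*(-8) = (19563/416)*(-8) = -19563/52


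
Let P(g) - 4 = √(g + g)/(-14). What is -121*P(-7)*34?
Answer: -16456 + 2057*I*√14/7 ≈ -16456.0 + 1099.5*I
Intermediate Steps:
P(g) = 4 - √2*√g/14 (P(g) = 4 + √(g + g)/(-14) = 4 + √(2*g)*(-1/14) = 4 + (√2*√g)*(-1/14) = 4 - √2*√g/14)
-121*P(-7)*34 = -121*(4 - √2*√(-7)/14)*34 = -121*(4 - √2*I*√7/14)*34 = -121*(4 - I*√14/14)*34 = (-484 + 121*I*√14/14)*34 = -16456 + 2057*I*√14/7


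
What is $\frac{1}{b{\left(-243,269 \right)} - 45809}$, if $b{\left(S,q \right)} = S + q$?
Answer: $- \frac{1}{45783} \approx -2.1842 \cdot 10^{-5}$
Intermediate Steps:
$\frac{1}{b{\left(-243,269 \right)} - 45809} = \frac{1}{\left(-243 + 269\right) - 45809} = \frac{1}{26 - 45809} = \frac{1}{-45783} = - \frac{1}{45783}$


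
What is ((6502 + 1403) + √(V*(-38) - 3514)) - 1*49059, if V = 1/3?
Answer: -41154 + 46*I*√15/3 ≈ -41154.0 + 59.386*I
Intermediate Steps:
V = ⅓ ≈ 0.33333
((6502 + 1403) + √(V*(-38) - 3514)) - 1*49059 = ((6502 + 1403) + √((⅓)*(-38) - 3514)) - 1*49059 = (7905 + √(-38/3 - 3514)) - 49059 = (7905 + √(-10580/3)) - 49059 = (7905 + 46*I*√15/3) - 49059 = -41154 + 46*I*√15/3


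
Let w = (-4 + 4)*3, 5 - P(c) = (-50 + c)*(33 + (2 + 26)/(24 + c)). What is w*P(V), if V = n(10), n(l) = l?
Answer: 0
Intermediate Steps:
V = 10
P(c) = 5 - (-50 + c)*(33 + 28/(24 + c)) (P(c) = 5 - (-50 + c)*(33 + (2 + 26)/(24 + c)) = 5 - (-50 + c)*(33 + 28/(24 + c)))
w = 0 (w = 0*3 = 0)
w*P(V) = 0*((41120 - 33*10² + 835*10)/(24 + 10)) = 0*((41120 - 33*100 + 8350)/34) = 0*((41120 - 3300 + 8350)/34) = 0*((1/34)*46170) = 0*(23085/17) = 0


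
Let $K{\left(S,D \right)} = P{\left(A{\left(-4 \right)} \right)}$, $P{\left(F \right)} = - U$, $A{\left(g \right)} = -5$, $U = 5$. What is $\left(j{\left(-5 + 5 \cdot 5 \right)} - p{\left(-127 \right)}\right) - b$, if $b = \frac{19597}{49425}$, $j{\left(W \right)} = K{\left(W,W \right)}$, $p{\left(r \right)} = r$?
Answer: $\frac{6010253}{49425} \approx 121.6$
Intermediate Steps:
$P{\left(F \right)} = -5$ ($P{\left(F \right)} = \left(-1\right) 5 = -5$)
$K{\left(S,D \right)} = -5$
$j{\left(W \right)} = -5$
$b = \frac{19597}{49425}$ ($b = 19597 \cdot \frac{1}{49425} = \frac{19597}{49425} \approx 0.3965$)
$\left(j{\left(-5 + 5 \cdot 5 \right)} - p{\left(-127 \right)}\right) - b = \left(-5 - -127\right) - \frac{19597}{49425} = \left(-5 + 127\right) - \frac{19597}{49425} = 122 - \frac{19597}{49425} = \frac{6010253}{49425}$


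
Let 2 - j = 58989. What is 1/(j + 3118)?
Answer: -1/55869 ≈ -1.7899e-5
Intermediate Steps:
j = -58987 (j = 2 - 1*58989 = 2 - 58989 = -58987)
1/(j + 3118) = 1/(-58987 + 3118) = 1/(-55869) = -1/55869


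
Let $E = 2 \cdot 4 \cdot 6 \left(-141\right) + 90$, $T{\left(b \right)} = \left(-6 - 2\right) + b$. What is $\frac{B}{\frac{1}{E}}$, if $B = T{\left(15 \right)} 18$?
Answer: $-841428$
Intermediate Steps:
$T{\left(b \right)} = -8 + b$
$E = -6678$ ($E = 8 \cdot 6 \left(-141\right) + 90 = 48 \left(-141\right) + 90 = -6768 + 90 = -6678$)
$B = 126$ ($B = \left(-8 + 15\right) 18 = 7 \cdot 18 = 126$)
$\frac{B}{\frac{1}{E}} = \frac{126}{\frac{1}{-6678}} = \frac{126}{- \frac{1}{6678}} = 126 \left(-6678\right) = -841428$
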